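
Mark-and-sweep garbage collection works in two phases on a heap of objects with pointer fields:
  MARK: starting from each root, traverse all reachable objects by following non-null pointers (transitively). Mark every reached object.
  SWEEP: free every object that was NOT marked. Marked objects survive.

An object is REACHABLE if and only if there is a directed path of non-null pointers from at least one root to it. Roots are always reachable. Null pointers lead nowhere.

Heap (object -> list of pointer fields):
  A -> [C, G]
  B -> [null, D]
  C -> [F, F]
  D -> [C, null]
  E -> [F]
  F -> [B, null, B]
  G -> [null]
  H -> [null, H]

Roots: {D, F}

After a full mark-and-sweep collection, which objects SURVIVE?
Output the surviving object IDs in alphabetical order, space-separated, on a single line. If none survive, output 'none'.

Answer: B C D F

Derivation:
Roots: D F
Mark D: refs=C null, marked=D
Mark F: refs=B null B, marked=D F
Mark C: refs=F F, marked=C D F
Mark B: refs=null D, marked=B C D F
Unmarked (collected): A E G H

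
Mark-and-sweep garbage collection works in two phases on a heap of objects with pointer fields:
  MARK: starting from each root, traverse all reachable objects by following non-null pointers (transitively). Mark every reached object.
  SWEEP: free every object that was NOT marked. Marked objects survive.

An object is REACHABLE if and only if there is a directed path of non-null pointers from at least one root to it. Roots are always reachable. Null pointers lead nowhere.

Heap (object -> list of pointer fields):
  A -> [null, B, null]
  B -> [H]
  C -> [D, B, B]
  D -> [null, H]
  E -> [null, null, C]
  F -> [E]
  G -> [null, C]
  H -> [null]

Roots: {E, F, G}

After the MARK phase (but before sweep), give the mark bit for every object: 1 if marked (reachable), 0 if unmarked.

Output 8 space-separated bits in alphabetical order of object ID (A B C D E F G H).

Roots: E F G
Mark E: refs=null null C, marked=E
Mark F: refs=E, marked=E F
Mark G: refs=null C, marked=E F G
Mark C: refs=D B B, marked=C E F G
Mark D: refs=null H, marked=C D E F G
Mark B: refs=H, marked=B C D E F G
Mark H: refs=null, marked=B C D E F G H
Unmarked (collected): A

Answer: 0 1 1 1 1 1 1 1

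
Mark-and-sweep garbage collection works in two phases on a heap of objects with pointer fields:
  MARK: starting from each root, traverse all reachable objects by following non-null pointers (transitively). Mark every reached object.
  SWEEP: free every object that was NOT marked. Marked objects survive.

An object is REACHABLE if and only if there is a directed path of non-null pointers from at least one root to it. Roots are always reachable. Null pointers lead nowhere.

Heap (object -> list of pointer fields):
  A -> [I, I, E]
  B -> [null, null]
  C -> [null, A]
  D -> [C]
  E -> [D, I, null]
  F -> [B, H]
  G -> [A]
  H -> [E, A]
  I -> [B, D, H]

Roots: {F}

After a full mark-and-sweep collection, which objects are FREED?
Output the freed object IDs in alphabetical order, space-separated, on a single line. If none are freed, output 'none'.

Answer: G

Derivation:
Roots: F
Mark F: refs=B H, marked=F
Mark B: refs=null null, marked=B F
Mark H: refs=E A, marked=B F H
Mark E: refs=D I null, marked=B E F H
Mark A: refs=I I E, marked=A B E F H
Mark D: refs=C, marked=A B D E F H
Mark I: refs=B D H, marked=A B D E F H I
Mark C: refs=null A, marked=A B C D E F H I
Unmarked (collected): G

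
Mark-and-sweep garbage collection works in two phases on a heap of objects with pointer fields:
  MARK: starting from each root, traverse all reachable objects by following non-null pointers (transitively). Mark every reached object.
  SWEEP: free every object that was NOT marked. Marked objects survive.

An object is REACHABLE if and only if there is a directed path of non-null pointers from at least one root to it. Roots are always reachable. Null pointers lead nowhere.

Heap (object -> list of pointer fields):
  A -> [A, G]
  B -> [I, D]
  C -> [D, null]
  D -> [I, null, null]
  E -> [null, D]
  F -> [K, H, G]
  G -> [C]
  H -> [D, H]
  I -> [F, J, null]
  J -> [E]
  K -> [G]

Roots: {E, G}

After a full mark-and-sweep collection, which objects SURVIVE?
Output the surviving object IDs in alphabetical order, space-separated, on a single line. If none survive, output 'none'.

Answer: C D E F G H I J K

Derivation:
Roots: E G
Mark E: refs=null D, marked=E
Mark G: refs=C, marked=E G
Mark D: refs=I null null, marked=D E G
Mark C: refs=D null, marked=C D E G
Mark I: refs=F J null, marked=C D E G I
Mark F: refs=K H G, marked=C D E F G I
Mark J: refs=E, marked=C D E F G I J
Mark K: refs=G, marked=C D E F G I J K
Mark H: refs=D H, marked=C D E F G H I J K
Unmarked (collected): A B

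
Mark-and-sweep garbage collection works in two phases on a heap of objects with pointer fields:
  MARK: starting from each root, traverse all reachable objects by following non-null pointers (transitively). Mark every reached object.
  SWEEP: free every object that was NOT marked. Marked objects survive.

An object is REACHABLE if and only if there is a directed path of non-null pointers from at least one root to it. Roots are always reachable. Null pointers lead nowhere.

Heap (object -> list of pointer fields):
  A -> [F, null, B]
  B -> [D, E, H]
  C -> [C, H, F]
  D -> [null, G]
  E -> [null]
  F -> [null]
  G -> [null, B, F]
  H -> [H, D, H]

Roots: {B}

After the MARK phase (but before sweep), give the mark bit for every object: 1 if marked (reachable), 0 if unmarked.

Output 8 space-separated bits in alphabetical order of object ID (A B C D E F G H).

Roots: B
Mark B: refs=D E H, marked=B
Mark D: refs=null G, marked=B D
Mark E: refs=null, marked=B D E
Mark H: refs=H D H, marked=B D E H
Mark G: refs=null B F, marked=B D E G H
Mark F: refs=null, marked=B D E F G H
Unmarked (collected): A C

Answer: 0 1 0 1 1 1 1 1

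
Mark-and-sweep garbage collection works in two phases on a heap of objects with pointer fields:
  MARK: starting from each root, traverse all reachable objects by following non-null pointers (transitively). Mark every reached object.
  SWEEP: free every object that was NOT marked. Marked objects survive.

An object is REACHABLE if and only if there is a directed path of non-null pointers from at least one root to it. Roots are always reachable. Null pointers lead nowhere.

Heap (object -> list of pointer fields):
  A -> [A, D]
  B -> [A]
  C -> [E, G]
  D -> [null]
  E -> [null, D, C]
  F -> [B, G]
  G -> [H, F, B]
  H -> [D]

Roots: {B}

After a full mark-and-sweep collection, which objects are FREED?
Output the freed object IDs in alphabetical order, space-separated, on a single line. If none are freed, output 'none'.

Roots: B
Mark B: refs=A, marked=B
Mark A: refs=A D, marked=A B
Mark D: refs=null, marked=A B D
Unmarked (collected): C E F G H

Answer: C E F G H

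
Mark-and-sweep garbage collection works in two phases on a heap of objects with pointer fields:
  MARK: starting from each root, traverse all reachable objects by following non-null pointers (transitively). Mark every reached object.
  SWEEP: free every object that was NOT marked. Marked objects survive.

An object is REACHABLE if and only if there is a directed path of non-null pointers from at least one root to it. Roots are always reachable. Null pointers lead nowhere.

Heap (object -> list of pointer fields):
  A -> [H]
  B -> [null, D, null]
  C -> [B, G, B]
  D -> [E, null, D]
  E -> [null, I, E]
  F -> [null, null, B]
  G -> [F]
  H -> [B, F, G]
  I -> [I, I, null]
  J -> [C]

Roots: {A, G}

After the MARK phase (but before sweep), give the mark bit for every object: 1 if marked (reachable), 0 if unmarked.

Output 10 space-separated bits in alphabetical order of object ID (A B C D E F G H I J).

Roots: A G
Mark A: refs=H, marked=A
Mark G: refs=F, marked=A G
Mark H: refs=B F G, marked=A G H
Mark F: refs=null null B, marked=A F G H
Mark B: refs=null D null, marked=A B F G H
Mark D: refs=E null D, marked=A B D F G H
Mark E: refs=null I E, marked=A B D E F G H
Mark I: refs=I I null, marked=A B D E F G H I
Unmarked (collected): C J

Answer: 1 1 0 1 1 1 1 1 1 0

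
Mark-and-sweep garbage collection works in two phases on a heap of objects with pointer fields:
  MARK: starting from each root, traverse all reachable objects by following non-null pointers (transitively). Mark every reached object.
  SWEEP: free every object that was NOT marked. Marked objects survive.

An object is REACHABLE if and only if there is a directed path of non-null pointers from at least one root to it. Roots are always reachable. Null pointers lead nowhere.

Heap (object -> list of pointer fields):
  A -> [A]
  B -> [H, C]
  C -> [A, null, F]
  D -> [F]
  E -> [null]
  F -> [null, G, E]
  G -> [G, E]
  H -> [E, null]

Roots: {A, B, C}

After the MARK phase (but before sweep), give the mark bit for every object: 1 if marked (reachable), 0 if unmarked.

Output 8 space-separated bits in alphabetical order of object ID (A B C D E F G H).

Roots: A B C
Mark A: refs=A, marked=A
Mark B: refs=H C, marked=A B
Mark C: refs=A null F, marked=A B C
Mark H: refs=E null, marked=A B C H
Mark F: refs=null G E, marked=A B C F H
Mark E: refs=null, marked=A B C E F H
Mark G: refs=G E, marked=A B C E F G H
Unmarked (collected): D

Answer: 1 1 1 0 1 1 1 1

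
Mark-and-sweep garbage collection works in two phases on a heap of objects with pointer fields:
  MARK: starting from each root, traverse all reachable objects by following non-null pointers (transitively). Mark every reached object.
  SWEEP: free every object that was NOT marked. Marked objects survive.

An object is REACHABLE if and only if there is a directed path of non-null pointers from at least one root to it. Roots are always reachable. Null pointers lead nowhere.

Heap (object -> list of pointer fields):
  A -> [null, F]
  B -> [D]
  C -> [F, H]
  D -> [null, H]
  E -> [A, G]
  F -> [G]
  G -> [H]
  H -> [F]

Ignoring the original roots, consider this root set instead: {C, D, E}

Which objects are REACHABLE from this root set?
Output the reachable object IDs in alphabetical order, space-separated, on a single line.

Answer: A C D E F G H

Derivation:
Roots: C D E
Mark C: refs=F H, marked=C
Mark D: refs=null H, marked=C D
Mark E: refs=A G, marked=C D E
Mark F: refs=G, marked=C D E F
Mark H: refs=F, marked=C D E F H
Mark A: refs=null F, marked=A C D E F H
Mark G: refs=H, marked=A C D E F G H
Unmarked (collected): B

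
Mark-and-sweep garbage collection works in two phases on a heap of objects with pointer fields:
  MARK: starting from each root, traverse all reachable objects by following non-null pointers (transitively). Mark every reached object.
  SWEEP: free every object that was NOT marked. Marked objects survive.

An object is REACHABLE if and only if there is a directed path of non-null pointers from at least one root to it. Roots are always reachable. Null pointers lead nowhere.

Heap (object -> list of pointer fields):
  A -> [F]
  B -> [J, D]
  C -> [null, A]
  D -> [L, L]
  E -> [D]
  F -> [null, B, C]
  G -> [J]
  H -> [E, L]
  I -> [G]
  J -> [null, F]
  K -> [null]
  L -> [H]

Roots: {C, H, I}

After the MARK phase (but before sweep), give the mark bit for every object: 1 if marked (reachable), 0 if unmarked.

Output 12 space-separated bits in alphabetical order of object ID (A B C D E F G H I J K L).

Roots: C H I
Mark C: refs=null A, marked=C
Mark H: refs=E L, marked=C H
Mark I: refs=G, marked=C H I
Mark A: refs=F, marked=A C H I
Mark E: refs=D, marked=A C E H I
Mark L: refs=H, marked=A C E H I L
Mark G: refs=J, marked=A C E G H I L
Mark F: refs=null B C, marked=A C E F G H I L
Mark D: refs=L L, marked=A C D E F G H I L
Mark J: refs=null F, marked=A C D E F G H I J L
Mark B: refs=J D, marked=A B C D E F G H I J L
Unmarked (collected): K

Answer: 1 1 1 1 1 1 1 1 1 1 0 1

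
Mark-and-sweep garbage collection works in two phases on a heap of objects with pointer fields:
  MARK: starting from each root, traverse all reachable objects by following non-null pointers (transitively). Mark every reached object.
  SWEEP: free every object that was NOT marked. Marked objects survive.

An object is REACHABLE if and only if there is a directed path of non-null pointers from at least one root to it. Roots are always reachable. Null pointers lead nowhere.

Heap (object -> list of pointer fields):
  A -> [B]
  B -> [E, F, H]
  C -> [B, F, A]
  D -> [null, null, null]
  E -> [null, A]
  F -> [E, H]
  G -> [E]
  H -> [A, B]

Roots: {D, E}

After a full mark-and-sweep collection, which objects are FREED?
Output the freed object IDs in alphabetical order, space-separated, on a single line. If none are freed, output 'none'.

Answer: C G

Derivation:
Roots: D E
Mark D: refs=null null null, marked=D
Mark E: refs=null A, marked=D E
Mark A: refs=B, marked=A D E
Mark B: refs=E F H, marked=A B D E
Mark F: refs=E H, marked=A B D E F
Mark H: refs=A B, marked=A B D E F H
Unmarked (collected): C G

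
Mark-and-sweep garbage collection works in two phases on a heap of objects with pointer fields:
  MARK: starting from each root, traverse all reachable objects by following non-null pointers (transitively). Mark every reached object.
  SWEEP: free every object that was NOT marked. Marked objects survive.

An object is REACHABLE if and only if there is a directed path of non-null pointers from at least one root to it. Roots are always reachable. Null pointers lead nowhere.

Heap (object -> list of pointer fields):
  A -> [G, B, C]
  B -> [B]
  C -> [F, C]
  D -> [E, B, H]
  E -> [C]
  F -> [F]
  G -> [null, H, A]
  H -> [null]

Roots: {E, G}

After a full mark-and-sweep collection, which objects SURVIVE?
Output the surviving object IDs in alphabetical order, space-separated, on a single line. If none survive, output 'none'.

Answer: A B C E F G H

Derivation:
Roots: E G
Mark E: refs=C, marked=E
Mark G: refs=null H A, marked=E G
Mark C: refs=F C, marked=C E G
Mark H: refs=null, marked=C E G H
Mark A: refs=G B C, marked=A C E G H
Mark F: refs=F, marked=A C E F G H
Mark B: refs=B, marked=A B C E F G H
Unmarked (collected): D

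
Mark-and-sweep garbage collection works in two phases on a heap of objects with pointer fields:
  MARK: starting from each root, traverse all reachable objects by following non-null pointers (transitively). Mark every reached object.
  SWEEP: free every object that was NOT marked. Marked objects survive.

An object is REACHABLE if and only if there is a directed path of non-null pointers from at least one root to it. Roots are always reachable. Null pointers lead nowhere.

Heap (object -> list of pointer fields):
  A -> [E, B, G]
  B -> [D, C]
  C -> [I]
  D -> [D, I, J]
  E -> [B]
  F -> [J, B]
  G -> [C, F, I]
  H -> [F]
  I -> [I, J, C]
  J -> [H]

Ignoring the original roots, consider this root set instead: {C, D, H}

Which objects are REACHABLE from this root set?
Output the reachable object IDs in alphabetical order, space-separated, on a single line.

Answer: B C D F H I J

Derivation:
Roots: C D H
Mark C: refs=I, marked=C
Mark D: refs=D I J, marked=C D
Mark H: refs=F, marked=C D H
Mark I: refs=I J C, marked=C D H I
Mark J: refs=H, marked=C D H I J
Mark F: refs=J B, marked=C D F H I J
Mark B: refs=D C, marked=B C D F H I J
Unmarked (collected): A E G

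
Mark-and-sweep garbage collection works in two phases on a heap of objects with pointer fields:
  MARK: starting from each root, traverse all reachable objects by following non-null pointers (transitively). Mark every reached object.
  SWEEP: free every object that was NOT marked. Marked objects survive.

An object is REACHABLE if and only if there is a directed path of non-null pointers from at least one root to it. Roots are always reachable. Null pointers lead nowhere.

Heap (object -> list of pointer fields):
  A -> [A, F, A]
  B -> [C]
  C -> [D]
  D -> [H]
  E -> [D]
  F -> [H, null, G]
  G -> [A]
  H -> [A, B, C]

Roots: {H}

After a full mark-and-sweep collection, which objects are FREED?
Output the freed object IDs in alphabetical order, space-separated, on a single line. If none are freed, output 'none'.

Answer: E

Derivation:
Roots: H
Mark H: refs=A B C, marked=H
Mark A: refs=A F A, marked=A H
Mark B: refs=C, marked=A B H
Mark C: refs=D, marked=A B C H
Mark F: refs=H null G, marked=A B C F H
Mark D: refs=H, marked=A B C D F H
Mark G: refs=A, marked=A B C D F G H
Unmarked (collected): E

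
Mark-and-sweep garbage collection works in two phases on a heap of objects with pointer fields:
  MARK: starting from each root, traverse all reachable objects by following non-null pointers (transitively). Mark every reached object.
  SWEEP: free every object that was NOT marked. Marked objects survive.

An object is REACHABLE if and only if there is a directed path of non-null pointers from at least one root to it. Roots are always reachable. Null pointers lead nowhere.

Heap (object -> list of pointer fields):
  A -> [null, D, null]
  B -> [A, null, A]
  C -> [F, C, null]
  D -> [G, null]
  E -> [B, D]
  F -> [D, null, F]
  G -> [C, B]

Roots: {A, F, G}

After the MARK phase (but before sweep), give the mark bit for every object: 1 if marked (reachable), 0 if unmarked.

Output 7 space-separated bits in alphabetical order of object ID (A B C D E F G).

Answer: 1 1 1 1 0 1 1

Derivation:
Roots: A F G
Mark A: refs=null D null, marked=A
Mark F: refs=D null F, marked=A F
Mark G: refs=C B, marked=A F G
Mark D: refs=G null, marked=A D F G
Mark C: refs=F C null, marked=A C D F G
Mark B: refs=A null A, marked=A B C D F G
Unmarked (collected): E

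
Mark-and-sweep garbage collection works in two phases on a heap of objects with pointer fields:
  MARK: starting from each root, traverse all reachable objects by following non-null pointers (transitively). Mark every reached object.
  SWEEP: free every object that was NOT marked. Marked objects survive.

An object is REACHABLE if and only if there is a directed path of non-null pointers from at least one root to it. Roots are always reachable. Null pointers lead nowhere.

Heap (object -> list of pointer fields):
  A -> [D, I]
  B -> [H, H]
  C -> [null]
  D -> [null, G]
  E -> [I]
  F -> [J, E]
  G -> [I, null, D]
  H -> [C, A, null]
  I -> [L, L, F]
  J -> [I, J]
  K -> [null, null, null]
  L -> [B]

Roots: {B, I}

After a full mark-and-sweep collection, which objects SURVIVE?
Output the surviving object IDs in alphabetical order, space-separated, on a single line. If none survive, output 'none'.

Roots: B I
Mark B: refs=H H, marked=B
Mark I: refs=L L F, marked=B I
Mark H: refs=C A null, marked=B H I
Mark L: refs=B, marked=B H I L
Mark F: refs=J E, marked=B F H I L
Mark C: refs=null, marked=B C F H I L
Mark A: refs=D I, marked=A B C F H I L
Mark J: refs=I J, marked=A B C F H I J L
Mark E: refs=I, marked=A B C E F H I J L
Mark D: refs=null G, marked=A B C D E F H I J L
Mark G: refs=I null D, marked=A B C D E F G H I J L
Unmarked (collected): K

Answer: A B C D E F G H I J L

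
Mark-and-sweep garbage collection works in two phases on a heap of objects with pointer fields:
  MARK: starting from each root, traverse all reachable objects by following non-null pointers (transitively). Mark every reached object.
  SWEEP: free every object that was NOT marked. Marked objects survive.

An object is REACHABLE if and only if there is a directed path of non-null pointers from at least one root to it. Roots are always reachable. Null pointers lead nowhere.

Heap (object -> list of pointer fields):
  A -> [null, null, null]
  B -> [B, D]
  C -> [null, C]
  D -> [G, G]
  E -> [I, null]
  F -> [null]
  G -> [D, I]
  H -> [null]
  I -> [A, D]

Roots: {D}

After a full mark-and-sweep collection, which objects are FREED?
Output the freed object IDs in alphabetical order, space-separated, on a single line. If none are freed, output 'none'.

Answer: B C E F H

Derivation:
Roots: D
Mark D: refs=G G, marked=D
Mark G: refs=D I, marked=D G
Mark I: refs=A D, marked=D G I
Mark A: refs=null null null, marked=A D G I
Unmarked (collected): B C E F H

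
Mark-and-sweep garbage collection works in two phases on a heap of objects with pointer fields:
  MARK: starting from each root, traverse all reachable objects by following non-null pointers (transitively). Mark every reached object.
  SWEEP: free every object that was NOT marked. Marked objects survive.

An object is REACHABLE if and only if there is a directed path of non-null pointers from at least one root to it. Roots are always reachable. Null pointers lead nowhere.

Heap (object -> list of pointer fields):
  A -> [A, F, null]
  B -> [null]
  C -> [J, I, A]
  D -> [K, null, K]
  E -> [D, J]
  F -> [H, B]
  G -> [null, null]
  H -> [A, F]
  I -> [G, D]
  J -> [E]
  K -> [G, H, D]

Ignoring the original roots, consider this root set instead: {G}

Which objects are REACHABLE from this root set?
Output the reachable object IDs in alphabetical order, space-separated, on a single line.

Answer: G

Derivation:
Roots: G
Mark G: refs=null null, marked=G
Unmarked (collected): A B C D E F H I J K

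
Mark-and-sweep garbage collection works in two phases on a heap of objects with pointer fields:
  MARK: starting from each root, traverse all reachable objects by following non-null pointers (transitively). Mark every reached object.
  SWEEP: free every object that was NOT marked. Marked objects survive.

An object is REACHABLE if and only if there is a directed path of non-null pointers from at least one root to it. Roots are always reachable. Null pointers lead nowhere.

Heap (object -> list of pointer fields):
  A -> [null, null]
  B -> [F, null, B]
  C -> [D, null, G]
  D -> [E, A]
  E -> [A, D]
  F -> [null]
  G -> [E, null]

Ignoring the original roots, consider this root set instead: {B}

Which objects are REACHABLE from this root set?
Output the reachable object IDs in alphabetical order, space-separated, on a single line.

Roots: B
Mark B: refs=F null B, marked=B
Mark F: refs=null, marked=B F
Unmarked (collected): A C D E G

Answer: B F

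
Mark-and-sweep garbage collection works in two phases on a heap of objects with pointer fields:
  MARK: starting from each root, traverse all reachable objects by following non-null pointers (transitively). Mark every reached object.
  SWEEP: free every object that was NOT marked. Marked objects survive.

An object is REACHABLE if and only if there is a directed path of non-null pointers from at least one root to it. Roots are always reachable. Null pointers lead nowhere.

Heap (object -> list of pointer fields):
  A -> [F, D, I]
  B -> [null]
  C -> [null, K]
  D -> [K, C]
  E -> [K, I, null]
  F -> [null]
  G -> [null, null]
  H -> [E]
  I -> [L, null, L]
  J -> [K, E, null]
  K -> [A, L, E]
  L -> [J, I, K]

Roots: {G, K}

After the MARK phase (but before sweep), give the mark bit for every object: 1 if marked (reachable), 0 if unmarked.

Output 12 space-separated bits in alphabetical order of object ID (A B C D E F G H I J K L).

Roots: G K
Mark G: refs=null null, marked=G
Mark K: refs=A L E, marked=G K
Mark A: refs=F D I, marked=A G K
Mark L: refs=J I K, marked=A G K L
Mark E: refs=K I null, marked=A E G K L
Mark F: refs=null, marked=A E F G K L
Mark D: refs=K C, marked=A D E F G K L
Mark I: refs=L null L, marked=A D E F G I K L
Mark J: refs=K E null, marked=A D E F G I J K L
Mark C: refs=null K, marked=A C D E F G I J K L
Unmarked (collected): B H

Answer: 1 0 1 1 1 1 1 0 1 1 1 1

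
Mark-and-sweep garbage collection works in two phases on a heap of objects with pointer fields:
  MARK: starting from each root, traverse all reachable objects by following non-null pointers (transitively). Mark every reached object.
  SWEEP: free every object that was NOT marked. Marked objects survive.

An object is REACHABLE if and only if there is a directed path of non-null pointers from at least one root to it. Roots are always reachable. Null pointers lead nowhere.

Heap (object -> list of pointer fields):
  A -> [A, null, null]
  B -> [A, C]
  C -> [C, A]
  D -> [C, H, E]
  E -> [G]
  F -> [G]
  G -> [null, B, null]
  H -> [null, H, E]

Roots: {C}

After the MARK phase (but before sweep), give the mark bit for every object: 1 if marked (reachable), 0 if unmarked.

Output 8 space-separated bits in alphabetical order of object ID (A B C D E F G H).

Answer: 1 0 1 0 0 0 0 0

Derivation:
Roots: C
Mark C: refs=C A, marked=C
Mark A: refs=A null null, marked=A C
Unmarked (collected): B D E F G H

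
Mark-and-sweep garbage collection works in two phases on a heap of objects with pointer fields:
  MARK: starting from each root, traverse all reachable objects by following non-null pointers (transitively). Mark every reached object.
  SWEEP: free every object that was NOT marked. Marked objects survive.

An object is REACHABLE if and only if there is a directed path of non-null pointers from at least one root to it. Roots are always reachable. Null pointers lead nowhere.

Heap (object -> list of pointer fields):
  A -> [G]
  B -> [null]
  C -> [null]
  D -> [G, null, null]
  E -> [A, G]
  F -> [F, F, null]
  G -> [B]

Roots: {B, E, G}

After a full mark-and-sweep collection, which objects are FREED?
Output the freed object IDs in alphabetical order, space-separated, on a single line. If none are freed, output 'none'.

Answer: C D F

Derivation:
Roots: B E G
Mark B: refs=null, marked=B
Mark E: refs=A G, marked=B E
Mark G: refs=B, marked=B E G
Mark A: refs=G, marked=A B E G
Unmarked (collected): C D F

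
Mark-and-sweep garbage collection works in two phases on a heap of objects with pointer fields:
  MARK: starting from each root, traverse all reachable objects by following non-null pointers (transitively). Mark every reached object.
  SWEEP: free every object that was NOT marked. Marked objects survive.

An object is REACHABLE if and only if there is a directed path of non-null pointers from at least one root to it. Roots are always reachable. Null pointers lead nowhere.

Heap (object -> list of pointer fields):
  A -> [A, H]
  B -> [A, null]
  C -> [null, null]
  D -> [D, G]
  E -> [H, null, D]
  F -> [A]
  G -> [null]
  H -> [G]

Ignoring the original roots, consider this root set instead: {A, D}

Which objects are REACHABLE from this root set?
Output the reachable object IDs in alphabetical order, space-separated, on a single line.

Roots: A D
Mark A: refs=A H, marked=A
Mark D: refs=D G, marked=A D
Mark H: refs=G, marked=A D H
Mark G: refs=null, marked=A D G H
Unmarked (collected): B C E F

Answer: A D G H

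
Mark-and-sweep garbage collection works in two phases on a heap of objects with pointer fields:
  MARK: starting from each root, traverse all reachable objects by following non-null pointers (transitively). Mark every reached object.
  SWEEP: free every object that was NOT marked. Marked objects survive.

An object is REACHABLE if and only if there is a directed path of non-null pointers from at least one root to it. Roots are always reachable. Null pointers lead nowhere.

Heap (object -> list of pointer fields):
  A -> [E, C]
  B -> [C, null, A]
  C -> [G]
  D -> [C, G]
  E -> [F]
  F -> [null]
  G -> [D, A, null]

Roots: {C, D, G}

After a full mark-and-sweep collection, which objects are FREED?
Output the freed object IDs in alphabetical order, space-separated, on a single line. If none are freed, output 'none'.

Roots: C D G
Mark C: refs=G, marked=C
Mark D: refs=C G, marked=C D
Mark G: refs=D A null, marked=C D G
Mark A: refs=E C, marked=A C D G
Mark E: refs=F, marked=A C D E G
Mark F: refs=null, marked=A C D E F G
Unmarked (collected): B

Answer: B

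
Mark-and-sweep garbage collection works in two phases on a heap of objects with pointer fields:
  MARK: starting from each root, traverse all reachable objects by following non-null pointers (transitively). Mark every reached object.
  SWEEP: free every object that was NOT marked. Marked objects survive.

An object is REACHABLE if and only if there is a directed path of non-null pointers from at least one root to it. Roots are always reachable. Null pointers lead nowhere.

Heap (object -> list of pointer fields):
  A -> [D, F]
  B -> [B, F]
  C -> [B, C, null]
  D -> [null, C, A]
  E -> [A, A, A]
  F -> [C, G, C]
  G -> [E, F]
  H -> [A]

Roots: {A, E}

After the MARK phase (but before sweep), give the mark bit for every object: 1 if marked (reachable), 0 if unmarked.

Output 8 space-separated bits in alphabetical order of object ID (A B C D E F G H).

Answer: 1 1 1 1 1 1 1 0

Derivation:
Roots: A E
Mark A: refs=D F, marked=A
Mark E: refs=A A A, marked=A E
Mark D: refs=null C A, marked=A D E
Mark F: refs=C G C, marked=A D E F
Mark C: refs=B C null, marked=A C D E F
Mark G: refs=E F, marked=A C D E F G
Mark B: refs=B F, marked=A B C D E F G
Unmarked (collected): H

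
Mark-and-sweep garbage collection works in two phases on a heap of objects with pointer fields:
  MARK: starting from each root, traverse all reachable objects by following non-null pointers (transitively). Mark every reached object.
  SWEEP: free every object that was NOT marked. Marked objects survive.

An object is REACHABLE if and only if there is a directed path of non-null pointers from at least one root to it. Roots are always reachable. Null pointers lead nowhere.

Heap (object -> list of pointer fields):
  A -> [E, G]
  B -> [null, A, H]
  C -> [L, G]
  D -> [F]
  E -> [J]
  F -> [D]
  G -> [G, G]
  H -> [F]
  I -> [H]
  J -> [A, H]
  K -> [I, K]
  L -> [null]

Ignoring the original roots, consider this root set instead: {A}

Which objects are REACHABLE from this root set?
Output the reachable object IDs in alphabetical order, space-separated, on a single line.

Roots: A
Mark A: refs=E G, marked=A
Mark E: refs=J, marked=A E
Mark G: refs=G G, marked=A E G
Mark J: refs=A H, marked=A E G J
Mark H: refs=F, marked=A E G H J
Mark F: refs=D, marked=A E F G H J
Mark D: refs=F, marked=A D E F G H J
Unmarked (collected): B C I K L

Answer: A D E F G H J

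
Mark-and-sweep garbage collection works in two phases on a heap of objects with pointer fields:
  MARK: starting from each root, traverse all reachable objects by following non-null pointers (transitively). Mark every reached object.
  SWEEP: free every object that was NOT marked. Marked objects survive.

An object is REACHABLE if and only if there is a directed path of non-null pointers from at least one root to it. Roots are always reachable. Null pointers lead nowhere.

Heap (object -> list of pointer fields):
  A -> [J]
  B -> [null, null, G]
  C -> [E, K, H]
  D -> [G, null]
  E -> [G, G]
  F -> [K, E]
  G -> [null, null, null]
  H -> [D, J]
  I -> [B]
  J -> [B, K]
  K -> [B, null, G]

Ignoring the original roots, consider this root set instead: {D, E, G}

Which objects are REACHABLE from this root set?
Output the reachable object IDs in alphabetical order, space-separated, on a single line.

Answer: D E G

Derivation:
Roots: D E G
Mark D: refs=G null, marked=D
Mark E: refs=G G, marked=D E
Mark G: refs=null null null, marked=D E G
Unmarked (collected): A B C F H I J K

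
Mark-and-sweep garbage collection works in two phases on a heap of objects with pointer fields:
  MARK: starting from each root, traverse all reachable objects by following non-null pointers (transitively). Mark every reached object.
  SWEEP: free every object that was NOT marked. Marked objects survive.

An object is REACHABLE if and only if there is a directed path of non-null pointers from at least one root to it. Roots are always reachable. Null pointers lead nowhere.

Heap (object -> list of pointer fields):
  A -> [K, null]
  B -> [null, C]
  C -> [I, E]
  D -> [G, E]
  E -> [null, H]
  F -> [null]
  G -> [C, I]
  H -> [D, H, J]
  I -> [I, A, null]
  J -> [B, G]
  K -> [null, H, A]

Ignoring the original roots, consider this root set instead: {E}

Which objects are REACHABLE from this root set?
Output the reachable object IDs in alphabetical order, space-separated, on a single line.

Roots: E
Mark E: refs=null H, marked=E
Mark H: refs=D H J, marked=E H
Mark D: refs=G E, marked=D E H
Mark J: refs=B G, marked=D E H J
Mark G: refs=C I, marked=D E G H J
Mark B: refs=null C, marked=B D E G H J
Mark C: refs=I E, marked=B C D E G H J
Mark I: refs=I A null, marked=B C D E G H I J
Mark A: refs=K null, marked=A B C D E G H I J
Mark K: refs=null H A, marked=A B C D E G H I J K
Unmarked (collected): F

Answer: A B C D E G H I J K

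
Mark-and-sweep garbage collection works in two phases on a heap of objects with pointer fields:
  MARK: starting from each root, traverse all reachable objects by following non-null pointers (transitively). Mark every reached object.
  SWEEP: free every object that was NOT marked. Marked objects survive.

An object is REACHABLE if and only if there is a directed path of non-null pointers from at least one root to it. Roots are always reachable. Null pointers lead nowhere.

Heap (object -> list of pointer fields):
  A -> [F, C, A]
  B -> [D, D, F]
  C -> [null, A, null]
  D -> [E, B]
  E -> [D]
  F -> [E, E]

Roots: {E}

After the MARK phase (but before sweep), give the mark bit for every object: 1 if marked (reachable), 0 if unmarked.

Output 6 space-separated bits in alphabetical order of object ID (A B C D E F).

Roots: E
Mark E: refs=D, marked=E
Mark D: refs=E B, marked=D E
Mark B: refs=D D F, marked=B D E
Mark F: refs=E E, marked=B D E F
Unmarked (collected): A C

Answer: 0 1 0 1 1 1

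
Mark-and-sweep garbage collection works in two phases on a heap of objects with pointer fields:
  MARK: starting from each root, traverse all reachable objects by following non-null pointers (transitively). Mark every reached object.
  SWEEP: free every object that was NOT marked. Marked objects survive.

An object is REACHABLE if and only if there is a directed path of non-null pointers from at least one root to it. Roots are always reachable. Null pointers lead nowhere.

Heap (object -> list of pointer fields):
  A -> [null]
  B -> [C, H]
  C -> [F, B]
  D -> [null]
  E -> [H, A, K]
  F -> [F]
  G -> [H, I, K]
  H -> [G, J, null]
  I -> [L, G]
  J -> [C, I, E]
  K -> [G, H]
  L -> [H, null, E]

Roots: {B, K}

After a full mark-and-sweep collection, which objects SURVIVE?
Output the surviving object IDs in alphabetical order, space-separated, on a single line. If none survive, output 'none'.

Answer: A B C E F G H I J K L

Derivation:
Roots: B K
Mark B: refs=C H, marked=B
Mark K: refs=G H, marked=B K
Mark C: refs=F B, marked=B C K
Mark H: refs=G J null, marked=B C H K
Mark G: refs=H I K, marked=B C G H K
Mark F: refs=F, marked=B C F G H K
Mark J: refs=C I E, marked=B C F G H J K
Mark I: refs=L G, marked=B C F G H I J K
Mark E: refs=H A K, marked=B C E F G H I J K
Mark L: refs=H null E, marked=B C E F G H I J K L
Mark A: refs=null, marked=A B C E F G H I J K L
Unmarked (collected): D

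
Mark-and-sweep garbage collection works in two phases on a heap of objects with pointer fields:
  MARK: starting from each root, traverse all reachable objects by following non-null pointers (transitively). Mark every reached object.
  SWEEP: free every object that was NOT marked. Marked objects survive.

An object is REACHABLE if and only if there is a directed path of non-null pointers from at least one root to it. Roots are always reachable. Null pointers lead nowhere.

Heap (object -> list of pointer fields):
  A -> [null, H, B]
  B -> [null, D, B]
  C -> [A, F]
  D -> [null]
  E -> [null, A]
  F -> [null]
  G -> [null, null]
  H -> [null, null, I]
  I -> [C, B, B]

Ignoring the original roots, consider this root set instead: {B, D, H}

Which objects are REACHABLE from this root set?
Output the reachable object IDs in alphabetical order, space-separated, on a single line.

Roots: B D H
Mark B: refs=null D B, marked=B
Mark D: refs=null, marked=B D
Mark H: refs=null null I, marked=B D H
Mark I: refs=C B B, marked=B D H I
Mark C: refs=A F, marked=B C D H I
Mark A: refs=null H B, marked=A B C D H I
Mark F: refs=null, marked=A B C D F H I
Unmarked (collected): E G

Answer: A B C D F H I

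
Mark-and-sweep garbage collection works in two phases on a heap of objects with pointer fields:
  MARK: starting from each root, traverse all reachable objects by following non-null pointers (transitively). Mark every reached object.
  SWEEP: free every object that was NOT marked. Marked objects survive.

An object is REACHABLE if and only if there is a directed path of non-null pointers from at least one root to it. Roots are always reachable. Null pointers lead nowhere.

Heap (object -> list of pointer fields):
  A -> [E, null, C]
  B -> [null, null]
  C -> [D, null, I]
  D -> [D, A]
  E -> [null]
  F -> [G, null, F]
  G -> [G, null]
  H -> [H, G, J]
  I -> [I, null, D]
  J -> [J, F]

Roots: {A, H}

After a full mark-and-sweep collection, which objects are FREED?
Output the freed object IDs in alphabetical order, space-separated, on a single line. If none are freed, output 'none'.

Roots: A H
Mark A: refs=E null C, marked=A
Mark H: refs=H G J, marked=A H
Mark E: refs=null, marked=A E H
Mark C: refs=D null I, marked=A C E H
Mark G: refs=G null, marked=A C E G H
Mark J: refs=J F, marked=A C E G H J
Mark D: refs=D A, marked=A C D E G H J
Mark I: refs=I null D, marked=A C D E G H I J
Mark F: refs=G null F, marked=A C D E F G H I J
Unmarked (collected): B

Answer: B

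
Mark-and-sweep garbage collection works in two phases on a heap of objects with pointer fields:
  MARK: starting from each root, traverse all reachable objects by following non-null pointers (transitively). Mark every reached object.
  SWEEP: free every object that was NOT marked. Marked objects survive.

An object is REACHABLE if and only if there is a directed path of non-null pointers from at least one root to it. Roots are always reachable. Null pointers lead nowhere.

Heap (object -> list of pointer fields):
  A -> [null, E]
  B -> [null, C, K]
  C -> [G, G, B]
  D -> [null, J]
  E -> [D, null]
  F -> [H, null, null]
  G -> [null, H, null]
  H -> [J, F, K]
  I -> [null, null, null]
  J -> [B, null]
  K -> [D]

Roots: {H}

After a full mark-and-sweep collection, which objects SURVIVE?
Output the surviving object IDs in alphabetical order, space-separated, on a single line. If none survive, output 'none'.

Answer: B C D F G H J K

Derivation:
Roots: H
Mark H: refs=J F K, marked=H
Mark J: refs=B null, marked=H J
Mark F: refs=H null null, marked=F H J
Mark K: refs=D, marked=F H J K
Mark B: refs=null C K, marked=B F H J K
Mark D: refs=null J, marked=B D F H J K
Mark C: refs=G G B, marked=B C D F H J K
Mark G: refs=null H null, marked=B C D F G H J K
Unmarked (collected): A E I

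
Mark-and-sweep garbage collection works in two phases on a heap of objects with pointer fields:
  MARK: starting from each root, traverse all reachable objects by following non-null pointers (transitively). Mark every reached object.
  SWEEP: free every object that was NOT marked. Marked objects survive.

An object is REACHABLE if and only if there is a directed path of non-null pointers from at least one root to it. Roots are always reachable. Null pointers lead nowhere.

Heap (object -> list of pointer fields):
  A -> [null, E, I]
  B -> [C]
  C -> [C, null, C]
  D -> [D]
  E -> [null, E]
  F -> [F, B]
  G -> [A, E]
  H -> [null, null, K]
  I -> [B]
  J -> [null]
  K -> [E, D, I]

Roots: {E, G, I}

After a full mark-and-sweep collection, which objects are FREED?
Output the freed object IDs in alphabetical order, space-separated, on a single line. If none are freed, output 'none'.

Roots: E G I
Mark E: refs=null E, marked=E
Mark G: refs=A E, marked=E G
Mark I: refs=B, marked=E G I
Mark A: refs=null E I, marked=A E G I
Mark B: refs=C, marked=A B E G I
Mark C: refs=C null C, marked=A B C E G I
Unmarked (collected): D F H J K

Answer: D F H J K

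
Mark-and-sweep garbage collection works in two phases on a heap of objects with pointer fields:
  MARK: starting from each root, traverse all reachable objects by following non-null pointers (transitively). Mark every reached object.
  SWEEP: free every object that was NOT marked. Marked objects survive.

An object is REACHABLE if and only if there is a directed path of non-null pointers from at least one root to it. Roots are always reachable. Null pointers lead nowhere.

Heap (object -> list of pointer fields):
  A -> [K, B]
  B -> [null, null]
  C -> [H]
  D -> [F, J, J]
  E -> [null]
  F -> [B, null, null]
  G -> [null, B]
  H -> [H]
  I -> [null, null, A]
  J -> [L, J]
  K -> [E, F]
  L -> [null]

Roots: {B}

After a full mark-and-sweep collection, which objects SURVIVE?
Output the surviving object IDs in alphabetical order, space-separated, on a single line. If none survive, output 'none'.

Answer: B

Derivation:
Roots: B
Mark B: refs=null null, marked=B
Unmarked (collected): A C D E F G H I J K L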